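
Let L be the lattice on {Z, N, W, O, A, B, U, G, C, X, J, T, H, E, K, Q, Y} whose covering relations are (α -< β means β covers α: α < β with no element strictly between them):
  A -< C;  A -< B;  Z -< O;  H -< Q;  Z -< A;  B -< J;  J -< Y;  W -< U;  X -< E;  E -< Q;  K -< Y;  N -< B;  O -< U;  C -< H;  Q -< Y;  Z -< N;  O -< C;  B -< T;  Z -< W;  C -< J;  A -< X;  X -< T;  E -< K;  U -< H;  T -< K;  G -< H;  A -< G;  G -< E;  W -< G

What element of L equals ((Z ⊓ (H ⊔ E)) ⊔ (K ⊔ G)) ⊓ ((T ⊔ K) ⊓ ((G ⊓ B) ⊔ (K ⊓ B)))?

H ∨ E = Q
Z ∧ Q = Z
K ∨ G = K
Z ∨ K = K
T ∨ K = K
G ∧ B = A
K ∧ B = B
A ∨ B = B
K ∧ B = B
K ∧ B = B

B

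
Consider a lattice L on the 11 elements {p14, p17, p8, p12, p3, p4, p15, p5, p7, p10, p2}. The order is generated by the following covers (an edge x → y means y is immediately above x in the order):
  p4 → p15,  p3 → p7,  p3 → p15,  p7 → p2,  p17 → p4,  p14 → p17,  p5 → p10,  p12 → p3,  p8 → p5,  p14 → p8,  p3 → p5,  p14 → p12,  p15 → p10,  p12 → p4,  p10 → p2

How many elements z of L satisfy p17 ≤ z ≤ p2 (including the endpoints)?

The interval [p17, p2] = {p10, p15, p17, p2, p4}, which has 5 elements.

5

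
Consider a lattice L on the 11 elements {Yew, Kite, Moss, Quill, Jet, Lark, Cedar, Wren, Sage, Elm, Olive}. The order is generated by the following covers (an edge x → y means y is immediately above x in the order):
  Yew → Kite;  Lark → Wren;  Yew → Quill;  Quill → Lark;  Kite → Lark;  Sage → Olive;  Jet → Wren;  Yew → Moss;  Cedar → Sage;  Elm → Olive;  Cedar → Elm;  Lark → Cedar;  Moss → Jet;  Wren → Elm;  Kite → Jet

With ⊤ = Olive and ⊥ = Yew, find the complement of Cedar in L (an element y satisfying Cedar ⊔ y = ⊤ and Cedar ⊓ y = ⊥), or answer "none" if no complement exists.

none

For every candidate y, either Cedar ∨ y ≠ Olive or Cedar ∧ y ≠ Yew; no complement exists.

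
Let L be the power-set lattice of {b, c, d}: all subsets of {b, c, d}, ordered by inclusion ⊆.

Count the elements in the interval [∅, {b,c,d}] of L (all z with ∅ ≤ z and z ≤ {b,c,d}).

The interval [∅, {b,c,d}] = {{b,c,d}, {b,c}, {b,d}, {b}, {c,d}, {c}, {d}, ∅}, which has 8 elements.

8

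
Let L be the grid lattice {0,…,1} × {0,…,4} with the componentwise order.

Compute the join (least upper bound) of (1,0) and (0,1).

(1,1)

Common upper bounds of {(1,0), (0,1)}: (1,1), (1,2), (1,3), (1,4).
The least among these is (1,1).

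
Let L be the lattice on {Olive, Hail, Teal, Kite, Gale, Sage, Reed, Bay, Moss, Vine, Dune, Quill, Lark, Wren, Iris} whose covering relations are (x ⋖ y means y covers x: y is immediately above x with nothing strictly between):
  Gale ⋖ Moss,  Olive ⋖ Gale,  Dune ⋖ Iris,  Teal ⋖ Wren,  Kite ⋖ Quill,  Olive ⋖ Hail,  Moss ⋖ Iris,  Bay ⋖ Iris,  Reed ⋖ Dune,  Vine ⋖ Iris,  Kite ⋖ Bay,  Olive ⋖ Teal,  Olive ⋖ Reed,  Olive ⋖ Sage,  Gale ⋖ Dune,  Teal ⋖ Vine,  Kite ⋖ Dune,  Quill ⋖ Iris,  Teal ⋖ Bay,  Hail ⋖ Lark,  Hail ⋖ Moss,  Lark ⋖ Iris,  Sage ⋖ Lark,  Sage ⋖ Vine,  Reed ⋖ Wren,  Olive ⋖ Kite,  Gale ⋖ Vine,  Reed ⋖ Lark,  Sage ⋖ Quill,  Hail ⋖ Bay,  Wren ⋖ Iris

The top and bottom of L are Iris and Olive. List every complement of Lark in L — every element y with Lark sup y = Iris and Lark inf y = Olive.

Gale, Kite, Teal

Need y with Lark ∨ y = Iris and Lark ∧ y = Olive.
Checking each element gives: Gale, Kite, Teal.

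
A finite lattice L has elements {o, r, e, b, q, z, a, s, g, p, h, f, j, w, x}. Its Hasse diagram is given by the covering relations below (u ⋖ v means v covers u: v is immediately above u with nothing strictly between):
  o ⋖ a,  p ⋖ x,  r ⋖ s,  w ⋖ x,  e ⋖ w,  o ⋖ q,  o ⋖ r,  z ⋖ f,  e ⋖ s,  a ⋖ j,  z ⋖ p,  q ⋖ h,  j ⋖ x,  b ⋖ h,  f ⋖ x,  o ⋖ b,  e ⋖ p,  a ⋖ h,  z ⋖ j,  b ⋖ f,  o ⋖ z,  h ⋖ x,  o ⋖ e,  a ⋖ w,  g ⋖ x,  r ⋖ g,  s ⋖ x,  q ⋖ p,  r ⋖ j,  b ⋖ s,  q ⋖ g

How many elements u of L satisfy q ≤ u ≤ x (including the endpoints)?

5

The interval [q, x] = {g, h, p, q, x}, which has 5 elements.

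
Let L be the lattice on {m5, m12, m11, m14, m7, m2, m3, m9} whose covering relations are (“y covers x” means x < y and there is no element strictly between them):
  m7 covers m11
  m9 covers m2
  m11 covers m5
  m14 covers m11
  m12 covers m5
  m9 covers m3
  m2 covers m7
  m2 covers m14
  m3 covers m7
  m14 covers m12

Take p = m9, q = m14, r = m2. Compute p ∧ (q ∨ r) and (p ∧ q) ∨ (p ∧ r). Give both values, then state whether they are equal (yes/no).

m2; m2; yes

q ∨ r = m2, so p ∧ (q ∨ r) = m9 ∧ m2 = m2.
p ∧ q = m14 and p ∧ r = m2, so (p ∧ q) ∨ (p ∧ r) = m14 ∨ m2 = m2.
Equal: yes.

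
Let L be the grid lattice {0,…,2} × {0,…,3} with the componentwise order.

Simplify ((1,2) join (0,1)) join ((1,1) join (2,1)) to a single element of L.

(2,2)

(1,2) ∨ (0,1) = (1,2)
(1,1) ∨ (2,1) = (2,1)
(1,2) ∨ (2,1) = (2,2)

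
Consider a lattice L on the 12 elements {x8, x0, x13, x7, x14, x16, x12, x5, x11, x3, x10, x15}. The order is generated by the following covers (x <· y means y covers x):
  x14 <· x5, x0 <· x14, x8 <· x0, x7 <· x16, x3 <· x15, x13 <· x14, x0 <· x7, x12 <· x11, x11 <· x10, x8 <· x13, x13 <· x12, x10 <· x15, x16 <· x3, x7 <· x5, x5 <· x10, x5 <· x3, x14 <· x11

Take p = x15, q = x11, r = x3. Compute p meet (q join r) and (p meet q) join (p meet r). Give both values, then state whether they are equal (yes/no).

x15; x15; yes

q join r = x15, so p meet (q join r) = x15 meet x15 = x15.
p meet q = x11 and p meet r = x3, so (p meet q) join (p meet r) = x11 join x3 = x15.
Equal: yes.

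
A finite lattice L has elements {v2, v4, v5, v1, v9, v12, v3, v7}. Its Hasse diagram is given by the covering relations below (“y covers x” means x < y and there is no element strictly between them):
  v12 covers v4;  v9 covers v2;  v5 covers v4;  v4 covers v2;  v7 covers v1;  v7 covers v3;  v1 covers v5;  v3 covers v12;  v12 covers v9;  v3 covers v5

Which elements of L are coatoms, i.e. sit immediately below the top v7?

The coatoms are exactly the elements covered by v7: v1, v3.

v1, v3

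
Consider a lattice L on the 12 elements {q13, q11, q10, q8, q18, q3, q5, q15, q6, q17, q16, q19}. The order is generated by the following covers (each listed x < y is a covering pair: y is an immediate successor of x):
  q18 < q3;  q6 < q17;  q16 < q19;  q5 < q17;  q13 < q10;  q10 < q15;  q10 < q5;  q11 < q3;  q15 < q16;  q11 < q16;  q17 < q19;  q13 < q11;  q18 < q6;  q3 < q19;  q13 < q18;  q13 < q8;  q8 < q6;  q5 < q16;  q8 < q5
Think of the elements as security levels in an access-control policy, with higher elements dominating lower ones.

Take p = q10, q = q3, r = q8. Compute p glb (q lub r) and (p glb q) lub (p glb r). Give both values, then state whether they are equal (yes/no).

q lub r = q19, so p glb (q lub r) = q10 glb q19 = q10.
p glb q = q13 and p glb r = q13, so (p glb q) lub (p glb r) = q13 lub q13 = q13.
Equal: no.

q10; q13; no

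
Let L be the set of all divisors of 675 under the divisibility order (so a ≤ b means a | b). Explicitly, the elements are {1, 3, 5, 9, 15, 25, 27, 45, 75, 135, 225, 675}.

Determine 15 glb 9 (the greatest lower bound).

3

In the divisibility order, the meet is the greatest common divisor: gcd(15, 9) = 3.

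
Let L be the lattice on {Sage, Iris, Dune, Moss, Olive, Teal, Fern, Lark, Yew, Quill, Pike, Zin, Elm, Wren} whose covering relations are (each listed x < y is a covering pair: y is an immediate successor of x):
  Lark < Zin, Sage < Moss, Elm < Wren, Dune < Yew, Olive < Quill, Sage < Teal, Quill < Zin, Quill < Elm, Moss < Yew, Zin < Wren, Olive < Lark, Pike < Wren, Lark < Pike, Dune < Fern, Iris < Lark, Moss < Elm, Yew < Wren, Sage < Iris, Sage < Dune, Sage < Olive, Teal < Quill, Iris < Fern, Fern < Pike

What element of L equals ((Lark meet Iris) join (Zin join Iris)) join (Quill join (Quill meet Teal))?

Zin

Lark ∧ Iris = Iris
Zin ∨ Iris = Zin
Iris ∨ Zin = Zin
Quill ∧ Teal = Teal
Quill ∨ Teal = Quill
Zin ∨ Quill = Zin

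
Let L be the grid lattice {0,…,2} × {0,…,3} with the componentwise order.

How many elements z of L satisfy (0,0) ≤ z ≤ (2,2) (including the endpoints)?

9

The interval [(0,0), (2,2)] = {(0,0), (0,1), (0,2), (1,0), (1,1), (1,2), (2,0), (2,1), (2,2)}, which has 9 elements.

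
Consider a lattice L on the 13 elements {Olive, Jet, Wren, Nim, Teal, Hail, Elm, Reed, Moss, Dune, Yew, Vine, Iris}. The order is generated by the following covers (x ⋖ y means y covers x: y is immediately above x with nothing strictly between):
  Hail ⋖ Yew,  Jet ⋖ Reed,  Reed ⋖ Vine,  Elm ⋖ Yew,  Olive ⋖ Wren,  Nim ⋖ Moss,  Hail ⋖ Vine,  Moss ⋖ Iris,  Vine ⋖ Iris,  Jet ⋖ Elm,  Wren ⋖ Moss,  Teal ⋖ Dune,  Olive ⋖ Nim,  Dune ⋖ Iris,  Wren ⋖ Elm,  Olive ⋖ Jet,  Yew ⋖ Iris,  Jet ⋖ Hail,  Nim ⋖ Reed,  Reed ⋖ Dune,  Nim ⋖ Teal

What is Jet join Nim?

Reed

Common upper bounds of {Jet, Nim}: Dune, Iris, Reed, Vine.
The least among these is Reed.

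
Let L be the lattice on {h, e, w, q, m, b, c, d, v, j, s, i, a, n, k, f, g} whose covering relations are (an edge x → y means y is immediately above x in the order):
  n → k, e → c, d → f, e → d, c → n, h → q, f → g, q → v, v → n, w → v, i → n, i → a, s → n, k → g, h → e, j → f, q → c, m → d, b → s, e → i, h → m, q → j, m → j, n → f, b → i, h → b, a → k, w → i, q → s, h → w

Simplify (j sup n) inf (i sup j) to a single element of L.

j ∨ n = f
i ∨ j = f
f ∧ f = f

f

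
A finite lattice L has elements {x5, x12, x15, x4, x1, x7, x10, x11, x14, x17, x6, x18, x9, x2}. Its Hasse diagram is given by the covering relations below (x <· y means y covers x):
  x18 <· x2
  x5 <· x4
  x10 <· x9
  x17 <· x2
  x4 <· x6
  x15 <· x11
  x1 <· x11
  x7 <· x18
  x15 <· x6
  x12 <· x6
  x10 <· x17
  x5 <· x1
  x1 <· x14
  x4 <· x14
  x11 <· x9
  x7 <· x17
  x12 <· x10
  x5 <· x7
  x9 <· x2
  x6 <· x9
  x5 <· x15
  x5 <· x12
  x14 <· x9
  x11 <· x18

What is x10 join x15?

Common upper bounds of {x10, x15}: x2, x9.
The least among these is x9.

x9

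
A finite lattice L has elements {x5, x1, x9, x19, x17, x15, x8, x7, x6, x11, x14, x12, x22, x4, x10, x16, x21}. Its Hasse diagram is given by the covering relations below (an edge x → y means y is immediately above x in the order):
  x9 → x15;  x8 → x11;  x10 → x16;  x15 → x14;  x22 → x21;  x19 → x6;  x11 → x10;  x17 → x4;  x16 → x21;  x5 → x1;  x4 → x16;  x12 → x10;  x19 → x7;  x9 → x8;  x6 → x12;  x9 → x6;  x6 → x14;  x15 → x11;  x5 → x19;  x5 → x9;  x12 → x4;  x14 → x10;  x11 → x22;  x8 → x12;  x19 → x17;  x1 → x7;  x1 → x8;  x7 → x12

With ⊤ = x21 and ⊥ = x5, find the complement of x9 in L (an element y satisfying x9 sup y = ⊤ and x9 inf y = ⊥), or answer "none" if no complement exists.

none

For every candidate y, either x9 ∨ y ≠ x21 or x9 ∧ y ≠ x5; no complement exists.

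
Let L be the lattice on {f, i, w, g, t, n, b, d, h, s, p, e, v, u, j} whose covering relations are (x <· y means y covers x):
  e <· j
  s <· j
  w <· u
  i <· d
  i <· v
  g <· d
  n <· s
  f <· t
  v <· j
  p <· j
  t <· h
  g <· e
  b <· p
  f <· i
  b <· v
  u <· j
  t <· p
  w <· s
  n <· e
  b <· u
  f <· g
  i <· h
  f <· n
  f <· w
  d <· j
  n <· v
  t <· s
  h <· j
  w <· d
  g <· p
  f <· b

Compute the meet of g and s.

Common lower bounds of {g, s}: f.
The greatest among these is f.

f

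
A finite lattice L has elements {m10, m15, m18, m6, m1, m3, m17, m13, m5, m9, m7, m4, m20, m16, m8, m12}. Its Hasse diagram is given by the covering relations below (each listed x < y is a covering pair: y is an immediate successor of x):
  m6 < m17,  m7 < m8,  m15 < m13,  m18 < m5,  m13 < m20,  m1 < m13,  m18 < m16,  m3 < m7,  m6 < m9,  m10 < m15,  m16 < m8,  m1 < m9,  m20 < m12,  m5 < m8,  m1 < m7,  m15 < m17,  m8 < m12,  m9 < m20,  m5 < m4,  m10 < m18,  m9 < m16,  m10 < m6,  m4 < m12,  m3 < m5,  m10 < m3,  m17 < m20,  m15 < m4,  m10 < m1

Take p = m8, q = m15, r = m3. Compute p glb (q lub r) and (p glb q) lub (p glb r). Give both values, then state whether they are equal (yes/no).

q lub r = m4, so p glb (q lub r) = m8 glb m4 = m5.
p glb q = m10 and p glb r = m3, so (p glb q) lub (p glb r) = m10 lub m3 = m3.
Equal: no.

m5; m3; no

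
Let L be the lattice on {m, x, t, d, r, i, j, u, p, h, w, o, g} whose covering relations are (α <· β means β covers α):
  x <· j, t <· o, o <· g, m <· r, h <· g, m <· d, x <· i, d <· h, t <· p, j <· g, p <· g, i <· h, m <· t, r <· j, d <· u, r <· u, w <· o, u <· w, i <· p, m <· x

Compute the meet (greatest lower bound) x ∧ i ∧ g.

Common lower bounds of {x, i, g}: m, x.
The greatest among these is x.

x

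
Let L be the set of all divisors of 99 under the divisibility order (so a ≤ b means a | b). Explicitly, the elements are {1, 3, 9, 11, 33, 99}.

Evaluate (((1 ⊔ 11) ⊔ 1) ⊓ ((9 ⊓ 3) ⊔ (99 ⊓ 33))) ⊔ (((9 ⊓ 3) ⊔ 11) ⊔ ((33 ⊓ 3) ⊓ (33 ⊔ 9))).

33

1 ∨ 11 = 11
11 ∨ 1 = 11
9 ∧ 3 = 3
99 ∧ 33 = 33
3 ∨ 33 = 33
11 ∧ 33 = 11
9 ∧ 3 = 3
3 ∨ 11 = 33
33 ∧ 3 = 3
33 ∨ 9 = 99
3 ∧ 99 = 3
33 ∨ 3 = 33
11 ∨ 33 = 33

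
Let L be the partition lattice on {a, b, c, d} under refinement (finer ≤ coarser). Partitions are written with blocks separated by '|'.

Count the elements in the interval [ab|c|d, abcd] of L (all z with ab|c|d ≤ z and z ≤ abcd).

The interval [ab|c|d, abcd] = {abcd, abc|d, abd|c, ab|cd, ab|c|d}, which has 5 elements.

5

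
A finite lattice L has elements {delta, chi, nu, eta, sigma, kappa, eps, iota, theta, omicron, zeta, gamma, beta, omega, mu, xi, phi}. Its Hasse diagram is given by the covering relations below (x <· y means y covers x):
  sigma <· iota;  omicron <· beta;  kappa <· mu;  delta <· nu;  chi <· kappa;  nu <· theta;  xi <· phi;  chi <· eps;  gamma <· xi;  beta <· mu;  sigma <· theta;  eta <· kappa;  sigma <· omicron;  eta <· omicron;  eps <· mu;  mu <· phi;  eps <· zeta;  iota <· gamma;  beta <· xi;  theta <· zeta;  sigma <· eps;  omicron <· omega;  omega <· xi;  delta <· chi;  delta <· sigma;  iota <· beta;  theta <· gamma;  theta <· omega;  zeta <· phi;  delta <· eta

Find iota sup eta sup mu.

Common upper bounds of {iota, eta, mu}: mu, phi.
The least among these is mu.

mu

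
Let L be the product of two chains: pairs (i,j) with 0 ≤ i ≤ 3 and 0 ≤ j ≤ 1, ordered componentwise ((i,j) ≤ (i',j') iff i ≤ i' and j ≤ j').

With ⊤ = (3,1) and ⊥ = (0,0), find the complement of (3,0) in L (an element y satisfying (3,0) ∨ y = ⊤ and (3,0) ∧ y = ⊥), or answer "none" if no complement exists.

(0,1)

Need y with (3,0) ∨ y = (3,1) and (3,0) ∧ y = (0,0).
Checking each element gives: (0,1).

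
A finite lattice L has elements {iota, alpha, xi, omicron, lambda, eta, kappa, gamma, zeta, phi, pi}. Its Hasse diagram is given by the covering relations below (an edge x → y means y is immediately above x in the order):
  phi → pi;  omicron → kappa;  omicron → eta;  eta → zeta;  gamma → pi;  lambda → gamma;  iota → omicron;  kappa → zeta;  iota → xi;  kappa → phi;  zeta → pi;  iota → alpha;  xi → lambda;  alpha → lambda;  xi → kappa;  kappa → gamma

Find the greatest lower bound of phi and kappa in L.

Common lower bounds of {phi, kappa}: iota, kappa, omicron, xi.
The greatest among these is kappa.

kappa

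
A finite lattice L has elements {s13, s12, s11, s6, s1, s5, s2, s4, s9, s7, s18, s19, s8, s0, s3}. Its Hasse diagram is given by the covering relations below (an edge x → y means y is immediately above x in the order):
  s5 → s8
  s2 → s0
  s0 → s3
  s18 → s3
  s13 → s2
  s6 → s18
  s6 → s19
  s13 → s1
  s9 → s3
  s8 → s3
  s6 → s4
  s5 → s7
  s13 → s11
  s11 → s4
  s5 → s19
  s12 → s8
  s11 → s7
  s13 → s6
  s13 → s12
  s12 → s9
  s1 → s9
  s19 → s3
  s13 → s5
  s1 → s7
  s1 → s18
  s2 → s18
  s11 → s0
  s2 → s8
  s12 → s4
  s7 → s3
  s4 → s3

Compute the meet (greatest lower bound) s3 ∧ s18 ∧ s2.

Common lower bounds of {s3, s18, s2}: s13, s2.
The greatest among these is s2.

s2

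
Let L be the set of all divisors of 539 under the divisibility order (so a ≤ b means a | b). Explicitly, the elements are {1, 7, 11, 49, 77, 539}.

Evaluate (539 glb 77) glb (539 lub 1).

539 ∧ 77 = 77
539 ∨ 1 = 539
77 ∧ 539 = 77

77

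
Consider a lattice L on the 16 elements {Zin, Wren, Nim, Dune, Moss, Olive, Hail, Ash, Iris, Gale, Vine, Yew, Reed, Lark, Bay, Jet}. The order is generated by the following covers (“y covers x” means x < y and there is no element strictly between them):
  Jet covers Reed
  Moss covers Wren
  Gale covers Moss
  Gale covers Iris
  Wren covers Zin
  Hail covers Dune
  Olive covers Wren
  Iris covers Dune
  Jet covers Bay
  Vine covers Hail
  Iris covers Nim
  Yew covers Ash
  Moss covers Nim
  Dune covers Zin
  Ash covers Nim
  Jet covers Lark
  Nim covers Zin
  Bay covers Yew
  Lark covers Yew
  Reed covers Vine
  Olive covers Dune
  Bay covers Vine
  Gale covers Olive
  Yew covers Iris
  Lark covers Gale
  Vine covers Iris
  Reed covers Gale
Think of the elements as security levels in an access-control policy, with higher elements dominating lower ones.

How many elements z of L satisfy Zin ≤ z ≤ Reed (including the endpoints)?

The interval [Zin, Reed] = {Dune, Gale, Hail, Iris, Moss, Nim, Olive, Reed, Vine, Wren, Zin}, which has 11 elements.

11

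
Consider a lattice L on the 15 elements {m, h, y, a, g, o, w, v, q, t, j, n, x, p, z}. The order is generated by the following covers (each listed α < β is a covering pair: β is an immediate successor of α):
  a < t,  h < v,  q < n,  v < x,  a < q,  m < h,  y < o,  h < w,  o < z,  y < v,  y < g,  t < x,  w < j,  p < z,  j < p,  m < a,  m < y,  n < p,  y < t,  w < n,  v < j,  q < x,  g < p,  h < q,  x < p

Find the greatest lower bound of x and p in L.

Common lower bounds of {x, p}: a, h, m, q, t, v, x, y.
The greatest among these is x.

x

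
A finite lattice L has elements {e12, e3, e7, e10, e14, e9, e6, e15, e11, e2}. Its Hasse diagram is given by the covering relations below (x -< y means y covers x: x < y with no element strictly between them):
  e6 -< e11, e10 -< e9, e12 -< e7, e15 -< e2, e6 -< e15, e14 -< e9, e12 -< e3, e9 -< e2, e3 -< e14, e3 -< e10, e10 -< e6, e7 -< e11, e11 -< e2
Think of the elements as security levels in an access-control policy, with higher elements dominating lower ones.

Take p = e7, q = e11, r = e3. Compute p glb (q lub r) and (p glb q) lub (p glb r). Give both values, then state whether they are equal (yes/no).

e7; e7; yes

q lub r = e11, so p glb (q lub r) = e7 glb e11 = e7.
p glb q = e7 and p glb r = e12, so (p glb q) lub (p glb r) = e7 lub e12 = e7.
Equal: yes.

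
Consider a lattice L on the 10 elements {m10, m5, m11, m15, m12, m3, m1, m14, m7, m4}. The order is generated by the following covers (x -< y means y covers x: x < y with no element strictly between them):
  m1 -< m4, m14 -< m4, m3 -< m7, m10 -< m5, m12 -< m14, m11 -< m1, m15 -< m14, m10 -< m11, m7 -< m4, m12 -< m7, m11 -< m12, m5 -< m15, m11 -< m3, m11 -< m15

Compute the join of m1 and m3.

m4

Common upper bounds of {m1, m3}: m4.
The least among these is m4.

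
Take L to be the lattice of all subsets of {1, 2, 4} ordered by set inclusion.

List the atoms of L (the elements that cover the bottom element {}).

{1}, {2}, {4}

The atoms are exactly the elements that cover {}: {1}, {2}, {4}.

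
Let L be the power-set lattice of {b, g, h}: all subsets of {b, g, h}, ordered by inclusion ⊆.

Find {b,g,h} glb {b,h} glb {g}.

Under ⊆, meet is intersection: {b,g,h} ∩ {b,h} ∩ {g} = ∅.

∅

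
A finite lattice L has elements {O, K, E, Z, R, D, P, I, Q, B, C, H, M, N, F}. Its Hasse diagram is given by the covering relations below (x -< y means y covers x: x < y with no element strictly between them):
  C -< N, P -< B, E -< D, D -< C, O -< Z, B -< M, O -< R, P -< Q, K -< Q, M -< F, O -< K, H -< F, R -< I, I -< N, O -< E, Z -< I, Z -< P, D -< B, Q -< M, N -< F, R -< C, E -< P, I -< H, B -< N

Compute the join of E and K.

Common upper bounds of {E, K}: F, M, Q.
The least among these is Q.

Q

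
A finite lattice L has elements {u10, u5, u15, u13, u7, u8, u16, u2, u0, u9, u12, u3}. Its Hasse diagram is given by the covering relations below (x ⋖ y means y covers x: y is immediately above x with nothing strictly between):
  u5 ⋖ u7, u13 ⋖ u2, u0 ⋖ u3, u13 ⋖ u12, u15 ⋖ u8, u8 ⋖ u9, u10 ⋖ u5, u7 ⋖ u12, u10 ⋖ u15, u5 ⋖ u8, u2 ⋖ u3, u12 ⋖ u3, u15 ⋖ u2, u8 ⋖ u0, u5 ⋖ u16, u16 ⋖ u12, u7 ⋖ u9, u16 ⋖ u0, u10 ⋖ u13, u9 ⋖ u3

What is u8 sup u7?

u9

Common upper bounds of {u8, u7}: u3, u9.
The least among these is u9.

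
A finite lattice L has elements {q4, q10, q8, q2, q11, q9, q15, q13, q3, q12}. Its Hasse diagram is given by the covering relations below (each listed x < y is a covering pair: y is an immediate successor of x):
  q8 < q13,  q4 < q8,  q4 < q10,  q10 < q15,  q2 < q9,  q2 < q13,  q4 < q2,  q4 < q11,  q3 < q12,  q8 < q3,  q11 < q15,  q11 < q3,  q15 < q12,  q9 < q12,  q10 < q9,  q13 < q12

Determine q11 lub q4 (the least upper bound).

Common upper bounds of {q11, q4}: q11, q12, q15, q3.
The least among these is q11.

q11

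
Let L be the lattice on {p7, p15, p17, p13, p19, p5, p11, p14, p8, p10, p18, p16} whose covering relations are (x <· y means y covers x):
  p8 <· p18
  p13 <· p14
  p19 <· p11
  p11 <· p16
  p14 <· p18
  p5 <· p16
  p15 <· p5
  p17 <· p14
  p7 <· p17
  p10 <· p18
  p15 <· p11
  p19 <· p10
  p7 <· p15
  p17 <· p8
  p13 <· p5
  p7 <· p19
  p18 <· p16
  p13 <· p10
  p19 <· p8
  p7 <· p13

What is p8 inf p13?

p7

Common lower bounds of {p8, p13}: p7.
The greatest among these is p7.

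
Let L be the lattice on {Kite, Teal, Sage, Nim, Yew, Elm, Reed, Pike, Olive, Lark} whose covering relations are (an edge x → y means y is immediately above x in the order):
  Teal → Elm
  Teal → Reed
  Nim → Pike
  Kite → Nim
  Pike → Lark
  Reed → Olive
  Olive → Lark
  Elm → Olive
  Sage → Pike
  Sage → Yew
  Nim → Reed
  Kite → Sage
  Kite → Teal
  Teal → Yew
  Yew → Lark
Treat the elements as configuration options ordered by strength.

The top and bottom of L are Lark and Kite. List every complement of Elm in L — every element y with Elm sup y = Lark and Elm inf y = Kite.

Need y with Elm ∨ y = Lark and Elm ∧ y = Kite.
Checking each element gives: Pike, Sage.

Pike, Sage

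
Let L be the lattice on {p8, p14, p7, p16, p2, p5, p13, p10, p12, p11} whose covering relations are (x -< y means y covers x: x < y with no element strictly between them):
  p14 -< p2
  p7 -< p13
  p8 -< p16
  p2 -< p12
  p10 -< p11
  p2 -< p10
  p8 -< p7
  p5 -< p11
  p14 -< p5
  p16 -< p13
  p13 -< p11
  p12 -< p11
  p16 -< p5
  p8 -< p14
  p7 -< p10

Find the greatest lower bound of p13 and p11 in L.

Common lower bounds of {p13, p11}: p13, p16, p7, p8.
The greatest among these is p13.

p13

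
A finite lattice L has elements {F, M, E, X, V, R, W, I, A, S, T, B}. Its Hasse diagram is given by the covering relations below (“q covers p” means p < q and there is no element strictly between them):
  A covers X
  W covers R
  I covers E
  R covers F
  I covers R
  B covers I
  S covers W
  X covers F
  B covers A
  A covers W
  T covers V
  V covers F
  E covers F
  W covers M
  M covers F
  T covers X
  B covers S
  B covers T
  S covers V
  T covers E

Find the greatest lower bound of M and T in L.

Common lower bounds of {M, T}: F.
The greatest among these is F.

F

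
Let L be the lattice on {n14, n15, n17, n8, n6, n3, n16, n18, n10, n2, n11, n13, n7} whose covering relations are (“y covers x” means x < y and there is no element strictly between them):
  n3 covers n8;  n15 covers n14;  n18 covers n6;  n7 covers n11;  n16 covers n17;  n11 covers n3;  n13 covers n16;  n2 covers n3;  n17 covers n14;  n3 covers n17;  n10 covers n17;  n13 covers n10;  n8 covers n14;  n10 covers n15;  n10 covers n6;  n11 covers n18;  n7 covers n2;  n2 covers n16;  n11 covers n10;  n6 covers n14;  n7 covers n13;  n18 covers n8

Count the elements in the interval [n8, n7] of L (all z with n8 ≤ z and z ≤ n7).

The interval [n8, n7] = {n11, n18, n2, n3, n7, n8}, which has 6 elements.

6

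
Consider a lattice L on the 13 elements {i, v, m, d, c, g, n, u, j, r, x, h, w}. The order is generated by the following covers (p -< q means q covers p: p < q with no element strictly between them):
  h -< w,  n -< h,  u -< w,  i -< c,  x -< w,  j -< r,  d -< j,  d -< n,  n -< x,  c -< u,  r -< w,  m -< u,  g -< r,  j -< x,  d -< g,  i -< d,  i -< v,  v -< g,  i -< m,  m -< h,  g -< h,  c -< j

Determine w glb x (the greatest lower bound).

x

Common lower bounds of {w, x}: c, d, i, j, n, x.
The greatest among these is x.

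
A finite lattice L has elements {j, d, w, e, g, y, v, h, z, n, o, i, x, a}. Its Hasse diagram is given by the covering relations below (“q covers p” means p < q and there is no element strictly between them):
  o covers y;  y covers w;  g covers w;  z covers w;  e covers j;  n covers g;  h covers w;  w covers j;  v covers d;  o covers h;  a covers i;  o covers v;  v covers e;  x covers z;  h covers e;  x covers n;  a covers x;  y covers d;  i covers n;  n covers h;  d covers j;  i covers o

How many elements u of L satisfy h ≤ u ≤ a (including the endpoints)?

The interval [h, a] = {a, h, i, n, o, x}, which has 6 elements.

6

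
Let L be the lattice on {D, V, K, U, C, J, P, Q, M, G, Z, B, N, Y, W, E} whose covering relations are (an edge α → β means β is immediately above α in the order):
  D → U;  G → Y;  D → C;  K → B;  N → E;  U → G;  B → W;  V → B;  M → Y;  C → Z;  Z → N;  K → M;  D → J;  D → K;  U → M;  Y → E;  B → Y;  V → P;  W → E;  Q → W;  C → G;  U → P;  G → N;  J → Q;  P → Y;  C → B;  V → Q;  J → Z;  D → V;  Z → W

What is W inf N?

Common lower bounds of {W, N}: C, D, J, Z.
The greatest among these is Z.

Z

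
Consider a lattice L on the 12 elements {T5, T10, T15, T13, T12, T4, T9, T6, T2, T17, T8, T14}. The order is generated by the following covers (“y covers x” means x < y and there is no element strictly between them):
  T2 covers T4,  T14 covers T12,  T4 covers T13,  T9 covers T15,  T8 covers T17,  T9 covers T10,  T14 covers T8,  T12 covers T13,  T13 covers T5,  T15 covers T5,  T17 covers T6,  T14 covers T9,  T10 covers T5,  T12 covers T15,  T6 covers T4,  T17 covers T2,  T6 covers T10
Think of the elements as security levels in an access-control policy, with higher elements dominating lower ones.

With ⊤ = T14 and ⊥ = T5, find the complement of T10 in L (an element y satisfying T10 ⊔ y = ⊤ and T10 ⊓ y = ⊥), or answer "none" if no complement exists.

T12

Need y with T10 ∨ y = T14 and T10 ∧ y = T5.
Checking each element gives: T12.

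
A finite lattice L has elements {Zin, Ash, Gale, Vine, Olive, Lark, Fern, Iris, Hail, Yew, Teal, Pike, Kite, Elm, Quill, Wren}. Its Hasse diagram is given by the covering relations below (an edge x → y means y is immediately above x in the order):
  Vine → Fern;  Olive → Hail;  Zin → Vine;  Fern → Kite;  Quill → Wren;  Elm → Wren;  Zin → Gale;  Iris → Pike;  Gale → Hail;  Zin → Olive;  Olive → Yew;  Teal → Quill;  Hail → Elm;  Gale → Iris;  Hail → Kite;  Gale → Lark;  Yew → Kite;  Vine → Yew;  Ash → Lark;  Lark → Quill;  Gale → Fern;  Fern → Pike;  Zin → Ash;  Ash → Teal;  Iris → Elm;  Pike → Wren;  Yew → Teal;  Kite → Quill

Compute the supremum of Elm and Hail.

Elm

Common upper bounds of {Elm, Hail}: Elm, Wren.
The least among these is Elm.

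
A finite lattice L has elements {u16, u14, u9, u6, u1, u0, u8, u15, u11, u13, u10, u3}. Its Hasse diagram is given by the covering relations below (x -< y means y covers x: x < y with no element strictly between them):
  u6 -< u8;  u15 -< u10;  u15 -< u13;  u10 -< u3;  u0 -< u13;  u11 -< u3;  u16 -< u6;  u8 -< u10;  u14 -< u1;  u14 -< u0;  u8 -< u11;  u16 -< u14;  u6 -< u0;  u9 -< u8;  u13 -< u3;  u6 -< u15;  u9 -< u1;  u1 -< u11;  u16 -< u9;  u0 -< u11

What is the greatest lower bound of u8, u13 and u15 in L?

Common lower bounds of {u8, u13, u15}: u16, u6.
The greatest among these is u6.

u6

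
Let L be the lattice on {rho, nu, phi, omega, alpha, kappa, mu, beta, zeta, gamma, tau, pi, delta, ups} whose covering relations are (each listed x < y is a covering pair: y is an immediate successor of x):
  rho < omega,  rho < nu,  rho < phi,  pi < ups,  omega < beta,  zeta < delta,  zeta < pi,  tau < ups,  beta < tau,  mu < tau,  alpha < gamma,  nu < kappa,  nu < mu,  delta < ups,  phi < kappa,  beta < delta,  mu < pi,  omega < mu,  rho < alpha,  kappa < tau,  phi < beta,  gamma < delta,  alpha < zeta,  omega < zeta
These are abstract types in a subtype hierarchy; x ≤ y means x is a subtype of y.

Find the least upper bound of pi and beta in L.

ups

Common upper bounds of {pi, beta}: ups.
The least among these is ups.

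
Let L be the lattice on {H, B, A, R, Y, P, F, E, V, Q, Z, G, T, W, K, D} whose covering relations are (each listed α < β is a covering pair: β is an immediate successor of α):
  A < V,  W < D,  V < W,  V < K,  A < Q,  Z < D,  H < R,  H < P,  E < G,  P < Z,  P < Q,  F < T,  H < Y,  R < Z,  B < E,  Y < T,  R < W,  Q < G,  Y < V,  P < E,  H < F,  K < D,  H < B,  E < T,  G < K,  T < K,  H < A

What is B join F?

T

Common upper bounds of {B, F}: D, K, T.
The least among these is T.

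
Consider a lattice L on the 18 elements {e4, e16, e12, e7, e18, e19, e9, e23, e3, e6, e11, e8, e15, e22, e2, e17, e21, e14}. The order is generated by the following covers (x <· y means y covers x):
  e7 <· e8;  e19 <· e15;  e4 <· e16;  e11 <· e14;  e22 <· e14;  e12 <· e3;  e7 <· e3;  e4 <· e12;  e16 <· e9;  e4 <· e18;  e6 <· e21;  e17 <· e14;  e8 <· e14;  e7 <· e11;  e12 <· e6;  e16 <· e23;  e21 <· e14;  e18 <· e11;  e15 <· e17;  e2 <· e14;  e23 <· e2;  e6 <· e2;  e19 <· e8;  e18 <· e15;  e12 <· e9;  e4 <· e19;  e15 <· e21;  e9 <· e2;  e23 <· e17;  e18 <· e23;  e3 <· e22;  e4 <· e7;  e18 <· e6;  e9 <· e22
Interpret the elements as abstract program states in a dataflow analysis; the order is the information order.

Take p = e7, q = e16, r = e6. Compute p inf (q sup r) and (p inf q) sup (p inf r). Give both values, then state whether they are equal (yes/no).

e4; e4; yes

q sup r = e2, so p inf (q sup r) = e7 inf e2 = e4.
p inf q = e4 and p inf r = e4, so (p inf q) sup (p inf r) = e4 sup e4 = e4.
Equal: yes.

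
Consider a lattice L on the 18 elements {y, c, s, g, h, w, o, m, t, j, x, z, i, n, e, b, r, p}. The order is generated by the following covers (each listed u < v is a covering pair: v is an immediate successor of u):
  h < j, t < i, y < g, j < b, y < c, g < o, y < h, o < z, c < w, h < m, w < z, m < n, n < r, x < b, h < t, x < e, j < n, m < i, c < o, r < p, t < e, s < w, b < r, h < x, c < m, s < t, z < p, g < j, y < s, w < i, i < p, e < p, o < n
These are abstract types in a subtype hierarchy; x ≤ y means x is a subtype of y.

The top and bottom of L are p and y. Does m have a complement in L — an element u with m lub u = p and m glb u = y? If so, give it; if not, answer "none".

none

For every candidate u, either m ∨ u ≠ p or m ∧ u ≠ y; no complement exists.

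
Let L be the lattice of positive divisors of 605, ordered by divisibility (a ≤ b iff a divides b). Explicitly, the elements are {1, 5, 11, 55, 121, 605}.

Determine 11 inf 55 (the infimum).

In the divisibility order, the meet is the greatest common divisor: gcd(11, 55) = 11.

11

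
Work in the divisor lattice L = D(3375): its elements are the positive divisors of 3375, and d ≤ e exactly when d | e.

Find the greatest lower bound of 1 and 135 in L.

1

Common lower bounds of {1, 135}: 1.
The greatest among these is 1.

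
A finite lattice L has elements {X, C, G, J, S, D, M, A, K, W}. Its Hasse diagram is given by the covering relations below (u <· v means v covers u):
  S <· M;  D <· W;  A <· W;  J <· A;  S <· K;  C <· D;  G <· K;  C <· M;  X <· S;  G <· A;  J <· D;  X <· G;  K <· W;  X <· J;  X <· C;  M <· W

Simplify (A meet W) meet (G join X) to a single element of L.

G

A ∧ W = A
G ∨ X = G
A ∧ G = G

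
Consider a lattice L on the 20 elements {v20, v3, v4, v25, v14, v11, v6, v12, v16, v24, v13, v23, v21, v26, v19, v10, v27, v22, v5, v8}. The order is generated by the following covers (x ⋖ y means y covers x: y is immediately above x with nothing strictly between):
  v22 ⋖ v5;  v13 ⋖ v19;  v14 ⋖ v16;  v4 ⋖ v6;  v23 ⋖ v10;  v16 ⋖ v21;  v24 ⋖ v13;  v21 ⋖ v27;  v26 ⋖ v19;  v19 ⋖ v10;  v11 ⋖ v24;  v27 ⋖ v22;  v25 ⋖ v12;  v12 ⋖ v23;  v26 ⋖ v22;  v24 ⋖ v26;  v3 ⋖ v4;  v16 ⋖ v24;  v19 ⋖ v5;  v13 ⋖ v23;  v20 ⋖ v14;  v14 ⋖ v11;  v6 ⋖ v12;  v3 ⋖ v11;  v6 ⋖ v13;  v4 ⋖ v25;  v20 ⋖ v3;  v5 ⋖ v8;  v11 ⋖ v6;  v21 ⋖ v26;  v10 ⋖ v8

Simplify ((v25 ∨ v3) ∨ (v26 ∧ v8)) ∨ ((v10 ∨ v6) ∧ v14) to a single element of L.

v25 ∨ v3 = v25
v26 ∧ v8 = v26
v25 ∨ v26 = v10
v10 ∨ v6 = v10
v10 ∧ v14 = v14
v10 ∨ v14 = v10

v10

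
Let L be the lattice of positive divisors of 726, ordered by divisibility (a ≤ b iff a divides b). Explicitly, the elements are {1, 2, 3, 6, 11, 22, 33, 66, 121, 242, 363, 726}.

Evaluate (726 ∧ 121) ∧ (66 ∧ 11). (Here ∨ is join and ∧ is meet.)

11

726 ∧ 121 = 121
66 ∧ 11 = 11
121 ∧ 11 = 11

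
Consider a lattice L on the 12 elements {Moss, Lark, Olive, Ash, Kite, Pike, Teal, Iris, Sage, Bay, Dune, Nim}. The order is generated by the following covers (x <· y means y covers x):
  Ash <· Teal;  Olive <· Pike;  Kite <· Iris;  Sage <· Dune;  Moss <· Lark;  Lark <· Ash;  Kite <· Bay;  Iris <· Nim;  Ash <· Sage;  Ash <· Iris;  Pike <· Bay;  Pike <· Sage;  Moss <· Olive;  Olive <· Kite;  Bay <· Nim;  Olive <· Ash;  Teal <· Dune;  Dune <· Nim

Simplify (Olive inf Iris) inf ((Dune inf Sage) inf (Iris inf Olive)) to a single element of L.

Olive ∧ Iris = Olive
Dune ∧ Sage = Sage
Iris ∧ Olive = Olive
Sage ∧ Olive = Olive
Olive ∧ Olive = Olive

Olive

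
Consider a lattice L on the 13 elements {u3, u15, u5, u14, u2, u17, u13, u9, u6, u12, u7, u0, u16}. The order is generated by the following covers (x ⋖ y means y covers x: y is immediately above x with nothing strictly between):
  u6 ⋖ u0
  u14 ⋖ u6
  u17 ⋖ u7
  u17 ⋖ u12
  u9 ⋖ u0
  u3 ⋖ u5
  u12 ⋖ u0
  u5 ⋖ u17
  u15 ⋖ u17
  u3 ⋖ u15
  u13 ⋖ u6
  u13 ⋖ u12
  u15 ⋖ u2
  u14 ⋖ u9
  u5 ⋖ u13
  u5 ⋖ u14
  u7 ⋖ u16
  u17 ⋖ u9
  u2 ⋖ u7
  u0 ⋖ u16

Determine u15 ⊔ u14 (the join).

Common upper bounds of {u15, u14}: u0, u16, u9.
The least among these is u9.

u9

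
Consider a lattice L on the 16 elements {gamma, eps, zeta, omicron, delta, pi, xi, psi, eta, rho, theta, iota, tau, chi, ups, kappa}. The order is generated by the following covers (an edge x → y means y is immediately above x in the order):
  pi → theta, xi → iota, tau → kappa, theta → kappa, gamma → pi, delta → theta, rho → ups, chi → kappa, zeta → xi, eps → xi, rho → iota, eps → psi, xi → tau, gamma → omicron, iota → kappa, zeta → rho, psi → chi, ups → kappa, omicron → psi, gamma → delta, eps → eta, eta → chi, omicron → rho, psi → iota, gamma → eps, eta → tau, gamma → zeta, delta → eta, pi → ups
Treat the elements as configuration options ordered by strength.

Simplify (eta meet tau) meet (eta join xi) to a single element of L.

eta ∧ tau = eta
eta ∨ xi = tau
eta ∧ tau = eta

eta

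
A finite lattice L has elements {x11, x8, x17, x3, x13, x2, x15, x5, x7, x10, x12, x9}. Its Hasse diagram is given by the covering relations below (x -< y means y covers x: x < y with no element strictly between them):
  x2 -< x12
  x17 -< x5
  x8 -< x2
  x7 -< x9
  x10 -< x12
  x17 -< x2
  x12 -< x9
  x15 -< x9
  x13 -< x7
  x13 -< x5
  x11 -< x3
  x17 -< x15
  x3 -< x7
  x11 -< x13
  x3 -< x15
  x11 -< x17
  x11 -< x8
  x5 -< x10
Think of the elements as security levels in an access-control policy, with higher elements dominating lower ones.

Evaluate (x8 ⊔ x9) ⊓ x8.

x8 ∨ x9 = x9
x9 ∧ x8 = x8

x8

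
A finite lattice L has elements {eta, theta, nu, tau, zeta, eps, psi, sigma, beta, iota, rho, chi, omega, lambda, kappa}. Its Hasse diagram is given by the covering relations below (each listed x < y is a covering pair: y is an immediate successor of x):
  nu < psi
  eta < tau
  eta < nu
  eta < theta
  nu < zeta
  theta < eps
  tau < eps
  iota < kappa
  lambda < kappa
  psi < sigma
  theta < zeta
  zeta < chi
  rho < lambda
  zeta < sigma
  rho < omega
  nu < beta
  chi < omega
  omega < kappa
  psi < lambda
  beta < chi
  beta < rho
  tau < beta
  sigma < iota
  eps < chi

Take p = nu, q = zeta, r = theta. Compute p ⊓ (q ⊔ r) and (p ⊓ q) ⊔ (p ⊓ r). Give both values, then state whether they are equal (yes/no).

nu; nu; yes

q ⊔ r = zeta, so p ⊓ (q ⊔ r) = nu ⊓ zeta = nu.
p ⊓ q = nu and p ⊓ r = eta, so (p ⊓ q) ⊔ (p ⊓ r) = nu ⊔ eta = nu.
Equal: yes.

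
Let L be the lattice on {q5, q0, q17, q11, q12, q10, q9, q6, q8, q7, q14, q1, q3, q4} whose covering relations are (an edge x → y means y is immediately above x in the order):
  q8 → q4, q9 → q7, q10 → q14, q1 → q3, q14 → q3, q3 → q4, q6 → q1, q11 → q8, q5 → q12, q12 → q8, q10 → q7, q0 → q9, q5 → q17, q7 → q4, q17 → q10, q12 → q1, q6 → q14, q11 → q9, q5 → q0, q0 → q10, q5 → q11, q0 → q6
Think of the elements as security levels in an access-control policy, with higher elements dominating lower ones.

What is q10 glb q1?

Common lower bounds of {q10, q1}: q0, q5.
The greatest among these is q0.

q0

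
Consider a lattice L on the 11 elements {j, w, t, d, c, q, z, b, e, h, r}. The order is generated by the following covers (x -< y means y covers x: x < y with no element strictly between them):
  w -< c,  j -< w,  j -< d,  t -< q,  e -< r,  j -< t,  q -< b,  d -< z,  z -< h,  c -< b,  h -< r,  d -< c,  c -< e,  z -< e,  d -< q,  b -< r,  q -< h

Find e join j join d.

Common upper bounds of {e, j, d}: e, r.
The least among these is e.

e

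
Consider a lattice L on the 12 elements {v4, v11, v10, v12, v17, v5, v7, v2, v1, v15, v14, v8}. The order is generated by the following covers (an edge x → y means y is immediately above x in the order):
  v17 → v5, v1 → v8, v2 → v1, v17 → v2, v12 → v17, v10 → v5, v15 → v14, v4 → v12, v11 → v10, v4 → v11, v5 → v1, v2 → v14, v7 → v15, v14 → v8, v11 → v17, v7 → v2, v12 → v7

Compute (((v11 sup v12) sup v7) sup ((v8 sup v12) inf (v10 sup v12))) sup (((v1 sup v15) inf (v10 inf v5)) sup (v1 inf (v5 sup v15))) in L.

v1

v11 ∨ v12 = v17
v17 ∨ v7 = v2
v8 ∨ v12 = v8
v10 ∨ v12 = v5
v8 ∧ v5 = v5
v2 ∨ v5 = v1
v1 ∨ v15 = v8
v10 ∧ v5 = v10
v8 ∧ v10 = v10
v5 ∨ v15 = v8
v1 ∧ v8 = v1
v10 ∨ v1 = v1
v1 ∨ v1 = v1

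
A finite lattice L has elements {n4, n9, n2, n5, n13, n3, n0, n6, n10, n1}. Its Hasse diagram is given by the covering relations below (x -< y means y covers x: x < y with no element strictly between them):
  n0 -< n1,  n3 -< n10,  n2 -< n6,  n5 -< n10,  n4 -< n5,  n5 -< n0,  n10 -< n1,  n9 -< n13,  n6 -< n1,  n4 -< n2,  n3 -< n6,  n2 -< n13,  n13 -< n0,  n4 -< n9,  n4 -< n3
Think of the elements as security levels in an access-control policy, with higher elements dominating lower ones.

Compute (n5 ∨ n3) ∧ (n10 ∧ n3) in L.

n3

n5 ∨ n3 = n10
n10 ∧ n3 = n3
n10 ∧ n3 = n3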